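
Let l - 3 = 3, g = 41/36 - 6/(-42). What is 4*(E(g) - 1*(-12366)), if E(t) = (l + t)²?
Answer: 788657689/15876 ≈ 49676.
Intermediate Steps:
g = 323/252 (g = 41*(1/36) - 6*(-1/42) = 41/36 + ⅐ = 323/252 ≈ 1.2817)
l = 6 (l = 3 + 3 = 6)
E(t) = (6 + t)²
4*(E(g) - 1*(-12366)) = 4*((6 + 323/252)² - 1*(-12366)) = 4*((1835/252)² + 12366) = 4*(3367225/63504 + 12366) = 4*(788657689/63504) = 788657689/15876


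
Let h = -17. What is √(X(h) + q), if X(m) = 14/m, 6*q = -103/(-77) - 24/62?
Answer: I*√39426962190/243474 ≈ 0.81554*I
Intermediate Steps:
q = 2269/14322 (q = (-103/(-77) - 24/62)/6 = (-103*(-1/77) - 24*1/62)/6 = (103/77 - 12/31)/6 = (⅙)*(2269/2387) = 2269/14322 ≈ 0.15843)
√(X(h) + q) = √(14/(-17) + 2269/14322) = √(14*(-1/17) + 2269/14322) = √(-14/17 + 2269/14322) = √(-161935/243474) = I*√39426962190/243474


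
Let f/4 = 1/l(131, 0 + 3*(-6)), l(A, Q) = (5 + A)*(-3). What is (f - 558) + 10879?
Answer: 1052741/102 ≈ 10321.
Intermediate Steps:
l(A, Q) = -15 - 3*A
f = -1/102 (f = 4/(-15 - 3*131) = 4/(-15 - 393) = 4/(-408) = 4*(-1/408) = -1/102 ≈ -0.0098039)
(f - 558) + 10879 = (-1/102 - 558) + 10879 = -56917/102 + 10879 = 1052741/102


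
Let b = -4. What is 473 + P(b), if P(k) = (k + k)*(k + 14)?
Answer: 393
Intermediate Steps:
P(k) = 2*k*(14 + k) (P(k) = (2*k)*(14 + k) = 2*k*(14 + k))
473 + P(b) = 473 + 2*(-4)*(14 - 4) = 473 + 2*(-4)*10 = 473 - 80 = 393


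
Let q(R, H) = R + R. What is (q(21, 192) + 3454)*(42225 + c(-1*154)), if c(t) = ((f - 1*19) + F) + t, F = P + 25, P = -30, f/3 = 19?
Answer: 147195584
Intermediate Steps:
f = 57 (f = 3*19 = 57)
q(R, H) = 2*R
F = -5 (F = -30 + 25 = -5)
c(t) = 33 + t (c(t) = ((57 - 1*19) - 5) + t = ((57 - 19) - 5) + t = (38 - 5) + t = 33 + t)
(q(21, 192) + 3454)*(42225 + c(-1*154)) = (2*21 + 3454)*(42225 + (33 - 1*154)) = (42 + 3454)*(42225 + (33 - 154)) = 3496*(42225 - 121) = 3496*42104 = 147195584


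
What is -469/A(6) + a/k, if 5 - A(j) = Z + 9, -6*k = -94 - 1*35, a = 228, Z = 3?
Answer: 3337/43 ≈ 77.605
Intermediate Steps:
k = 43/2 (k = -(-94 - 1*35)/6 = -(-94 - 35)/6 = -⅙*(-129) = 43/2 ≈ 21.500)
A(j) = -7 (A(j) = 5 - (3 + 9) = 5 - 1*12 = 5 - 12 = -7)
-469/A(6) + a/k = -469/(-7) + 228/(43/2) = -469*(-⅐) + 228*(2/43) = 67 + 456/43 = 3337/43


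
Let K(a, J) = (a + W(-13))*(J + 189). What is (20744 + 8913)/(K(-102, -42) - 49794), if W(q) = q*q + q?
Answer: -29657/41856 ≈ -0.70855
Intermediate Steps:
W(q) = q + q² (W(q) = q² + q = q + q²)
K(a, J) = (156 + a)*(189 + J) (K(a, J) = (a - 13*(1 - 13))*(J + 189) = (a - 13*(-12))*(189 + J) = (a + 156)*(189 + J) = (156 + a)*(189 + J))
(20744 + 8913)/(K(-102, -42) - 49794) = (20744 + 8913)/((29484 + 156*(-42) + 189*(-102) - 42*(-102)) - 49794) = 29657/((29484 - 6552 - 19278 + 4284) - 49794) = 29657/(7938 - 49794) = 29657/(-41856) = 29657*(-1/41856) = -29657/41856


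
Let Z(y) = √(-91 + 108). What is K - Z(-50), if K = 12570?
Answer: 12570 - √17 ≈ 12566.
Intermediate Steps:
Z(y) = √17
K - Z(-50) = 12570 - √17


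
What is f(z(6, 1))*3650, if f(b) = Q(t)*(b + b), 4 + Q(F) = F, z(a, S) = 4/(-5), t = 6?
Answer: -11680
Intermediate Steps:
z(a, S) = -⅘ (z(a, S) = 4*(-⅕) = -⅘)
Q(F) = -4 + F
f(b) = 4*b (f(b) = (-4 + 6)*(b + b) = 2*(2*b) = 4*b)
f(z(6, 1))*3650 = (4*(-⅘))*3650 = -16/5*3650 = -11680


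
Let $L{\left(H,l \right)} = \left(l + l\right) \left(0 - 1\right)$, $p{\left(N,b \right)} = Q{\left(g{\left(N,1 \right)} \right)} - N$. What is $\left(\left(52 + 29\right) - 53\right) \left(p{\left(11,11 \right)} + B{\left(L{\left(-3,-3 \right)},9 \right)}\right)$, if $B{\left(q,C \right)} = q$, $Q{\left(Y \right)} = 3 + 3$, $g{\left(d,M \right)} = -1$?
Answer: $28$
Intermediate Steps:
$Q{\left(Y \right)} = 6$
$p{\left(N,b \right)} = 6 - N$
$L{\left(H,l \right)} = - 2 l$ ($L{\left(H,l \right)} = 2 l \left(-1\right) = - 2 l$)
$\left(\left(52 + 29\right) - 53\right) \left(p{\left(11,11 \right)} + B{\left(L{\left(-3,-3 \right)},9 \right)}\right) = \left(\left(52 + 29\right) - 53\right) \left(\left(6 - 11\right) - -6\right) = \left(81 - 53\right) \left(\left(6 - 11\right) + 6\right) = 28 \left(-5 + 6\right) = 28 \cdot 1 = 28$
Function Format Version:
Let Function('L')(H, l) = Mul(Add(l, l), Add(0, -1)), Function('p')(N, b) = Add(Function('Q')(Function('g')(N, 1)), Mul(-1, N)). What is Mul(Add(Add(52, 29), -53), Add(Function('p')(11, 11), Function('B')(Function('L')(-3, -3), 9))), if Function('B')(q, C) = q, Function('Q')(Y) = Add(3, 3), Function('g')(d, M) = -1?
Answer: 28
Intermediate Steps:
Function('Q')(Y) = 6
Function('p')(N, b) = Add(6, Mul(-1, N))
Function('L')(H, l) = Mul(-2, l) (Function('L')(H, l) = Mul(Mul(2, l), -1) = Mul(-2, l))
Mul(Add(Add(52, 29), -53), Add(Function('p')(11, 11), Function('B')(Function('L')(-3, -3), 9))) = Mul(Add(Add(52, 29), -53), Add(Add(6, Mul(-1, 11)), Mul(-2, -3))) = Mul(Add(81, -53), Add(Add(6, -11), 6)) = Mul(28, Add(-5, 6)) = Mul(28, 1) = 28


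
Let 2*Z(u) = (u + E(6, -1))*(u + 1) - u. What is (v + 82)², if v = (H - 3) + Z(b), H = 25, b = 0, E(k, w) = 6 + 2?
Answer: 11664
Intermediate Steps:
E(k, w) = 8
Z(u) = -u/2 + (1 + u)*(8 + u)/2 (Z(u) = ((u + 8)*(u + 1) - u)/2 = ((8 + u)*(1 + u) - u)/2 = ((1 + u)*(8 + u) - u)/2 = (-u + (1 + u)*(8 + u))/2 = -u/2 + (1 + u)*(8 + u)/2)
v = 26 (v = (25 - 3) + (4 + (½)*0² + 4*0) = 22 + (4 + (½)*0 + 0) = 22 + (4 + 0 + 0) = 22 + 4 = 26)
(v + 82)² = (26 + 82)² = 108² = 11664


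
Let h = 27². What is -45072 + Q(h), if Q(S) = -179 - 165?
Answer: -45416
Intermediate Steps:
h = 729
Q(S) = -344
-45072 + Q(h) = -45072 - 344 = -45416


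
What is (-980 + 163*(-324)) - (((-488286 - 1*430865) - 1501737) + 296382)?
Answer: 2070714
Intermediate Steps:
(-980 + 163*(-324)) - (((-488286 - 1*430865) - 1501737) + 296382) = (-980 - 52812) - (((-488286 - 430865) - 1501737) + 296382) = -53792 - ((-919151 - 1501737) + 296382) = -53792 - (-2420888 + 296382) = -53792 - 1*(-2124506) = -53792 + 2124506 = 2070714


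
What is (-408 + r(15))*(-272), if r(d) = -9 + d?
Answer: 109344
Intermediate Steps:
(-408 + r(15))*(-272) = (-408 + (-9 + 15))*(-272) = (-408 + 6)*(-272) = -402*(-272) = 109344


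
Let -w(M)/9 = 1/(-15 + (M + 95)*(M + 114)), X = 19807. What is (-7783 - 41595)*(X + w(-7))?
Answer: -1313494288292/1343 ≈ -9.7803e+8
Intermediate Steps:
w(M) = -9/(-15 + (95 + M)*(114 + M)) (w(M) = -9/(-15 + (M + 95)*(M + 114)) = -9/(-15 + (95 + M)*(114 + M)))
(-7783 - 41595)*(X + w(-7)) = (-7783 - 41595)*(19807 - 9/(10815 + (-7)² + 209*(-7))) = -49378*(19807 - 9/(10815 + 49 - 1463)) = -49378*(19807 - 9/9401) = -49378*186205598/9401 = -1313494288292/1343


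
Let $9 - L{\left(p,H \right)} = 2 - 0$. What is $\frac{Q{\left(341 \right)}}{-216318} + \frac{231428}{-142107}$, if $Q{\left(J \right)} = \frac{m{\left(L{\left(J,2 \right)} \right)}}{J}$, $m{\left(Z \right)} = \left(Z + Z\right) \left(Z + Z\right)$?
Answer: $- \frac{948399122802}{582357943937} \approx -1.6285$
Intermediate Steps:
$L{\left(p,H \right)} = 7$ ($L{\left(p,H \right)} = 9 - \left(2 - 0\right) = 9 - \left(2 + 0\right) = 9 - 2 = 7$)
$m{\left(Z \right)} = 4 Z^{2}$ ($m{\left(Z \right)} = 2 Z 2 Z = 4 Z^{2}$)
$Q{\left(J \right)} = \frac{196}{J}$ ($Q{\left(J \right)} = \frac{4 \cdot 7^{2}}{J} = \frac{4 \cdot 49}{J} = \frac{196}{J}$)
$\frac{Q{\left(341 \right)}}{-216318} + \frac{231428}{-142107} = \frac{196 \cdot \frac{1}{341}}{-216318} + \frac{231428}{-142107} = 196 \cdot \frac{1}{341} \left(- \frac{1}{216318}\right) + 231428 \left(- \frac{1}{142107}\right) = \frac{196}{341} \left(- \frac{1}{216318}\right) - \frac{231428}{142107} = - \frac{98}{36882219} - \frac{231428}{142107} = - \frac{948399122802}{582357943937}$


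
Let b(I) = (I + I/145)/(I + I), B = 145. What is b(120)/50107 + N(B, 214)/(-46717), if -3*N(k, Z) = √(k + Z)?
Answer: 73/7265515 + √359/140151 ≈ 0.00014524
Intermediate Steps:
N(k, Z) = -√(Z + k)/3 (N(k, Z) = -√(k + Z)/3 = -√(Z + k)/3)
b(I) = 73/145 (b(I) = (I + I*(1/145))/((2*I)) = (I + I/145)*(1/(2*I)) = (146*I/145)*(1/(2*I)) = 73/145)
b(120)/50107 + N(B, 214)/(-46717) = (73/145)/50107 - √(214 + 145)/3/(-46717) = (73/145)*(1/50107) - √359/3*(-1/46717) = 73/7265515 + √359/140151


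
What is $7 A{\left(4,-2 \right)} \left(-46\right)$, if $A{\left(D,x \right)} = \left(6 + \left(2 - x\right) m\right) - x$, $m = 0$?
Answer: $-2576$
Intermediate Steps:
$A{\left(D,x \right)} = 6 - x$ ($A{\left(D,x \right)} = \left(6 + \left(2 - x\right) 0\right) - x = \left(6 + 0\right) - x = 6 - x$)
$7 A{\left(4,-2 \right)} \left(-46\right) = 7 \left(6 - -2\right) \left(-46\right) = 7 \left(6 + 2\right) \left(-46\right) = 7 \cdot 8 \left(-46\right) = 56 \left(-46\right) = -2576$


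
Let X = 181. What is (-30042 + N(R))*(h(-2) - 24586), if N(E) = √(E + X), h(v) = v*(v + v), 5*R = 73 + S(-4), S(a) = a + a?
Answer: 738372276 - 24578*√194 ≈ 7.3803e+8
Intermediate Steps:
S(a) = 2*a
R = 13 (R = (73 + 2*(-4))/5 = (73 - 8)/5 = (⅕)*65 = 13)
h(v) = 2*v² (h(v) = v*(2*v) = 2*v²)
N(E) = √(181 + E) (N(E) = √(E + 181) = √(181 + E))
(-30042 + N(R))*(h(-2) - 24586) = (-30042 + √(181 + 13))*(2*(-2)² - 24586) = (-30042 + √194)*(2*4 - 24586) = (-30042 + √194)*(8 - 24586) = (-30042 + √194)*(-24578) = 738372276 - 24578*√194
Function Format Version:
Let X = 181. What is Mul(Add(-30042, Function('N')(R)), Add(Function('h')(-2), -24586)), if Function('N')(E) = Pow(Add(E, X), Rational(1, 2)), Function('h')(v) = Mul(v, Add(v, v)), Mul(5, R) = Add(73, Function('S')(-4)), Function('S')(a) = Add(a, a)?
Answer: Add(738372276, Mul(-24578, Pow(194, Rational(1, 2)))) ≈ 7.3803e+8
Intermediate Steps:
Function('S')(a) = Mul(2, a)
R = 13 (R = Mul(Rational(1, 5), Add(73, Mul(2, -4))) = Mul(Rational(1, 5), Add(73, -8)) = Mul(Rational(1, 5), 65) = 13)
Function('h')(v) = Mul(2, Pow(v, 2)) (Function('h')(v) = Mul(v, Mul(2, v)) = Mul(2, Pow(v, 2)))
Function('N')(E) = Pow(Add(181, E), Rational(1, 2)) (Function('N')(E) = Pow(Add(E, 181), Rational(1, 2)) = Pow(Add(181, E), Rational(1, 2)))
Mul(Add(-30042, Function('N')(R)), Add(Function('h')(-2), -24586)) = Mul(Add(-30042, Pow(Add(181, 13), Rational(1, 2))), Add(Mul(2, Pow(-2, 2)), -24586)) = Mul(Add(-30042, Pow(194, Rational(1, 2))), Add(Mul(2, 4), -24586)) = Mul(Add(-30042, Pow(194, Rational(1, 2))), Add(8, -24586)) = Mul(Add(-30042, Pow(194, Rational(1, 2))), -24578) = Add(738372276, Mul(-24578, Pow(194, Rational(1, 2))))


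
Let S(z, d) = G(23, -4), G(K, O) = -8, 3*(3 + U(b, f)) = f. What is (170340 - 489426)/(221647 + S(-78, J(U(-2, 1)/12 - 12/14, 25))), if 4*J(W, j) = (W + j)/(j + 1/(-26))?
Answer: -319086/221639 ≈ -1.4397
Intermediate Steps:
U(b, f) = -3 + f/3
J(W, j) = (W + j)/(4*(-1/26 + j)) (J(W, j) = ((W + j)/(j + 1/(-26)))/4 = ((W + j)/(j - 1/26))/4 = ((W + j)/(-1/26 + j))/4 = (W + j)/(4*(-1/26 + j)))
S(z, d) = -8
(170340 - 489426)/(221647 + S(-78, J(U(-2, 1)/12 - 12/14, 25))) = (170340 - 489426)/(221647 - 8) = -319086/221639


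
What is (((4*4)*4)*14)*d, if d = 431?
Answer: 386176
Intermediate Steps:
(((4*4)*4)*14)*d = (((4*4)*4)*14)*431 = ((16*4)*14)*431 = (64*14)*431 = 896*431 = 386176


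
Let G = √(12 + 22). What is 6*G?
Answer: 6*√34 ≈ 34.986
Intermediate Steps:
G = √34 ≈ 5.8309
6*G = 6*√34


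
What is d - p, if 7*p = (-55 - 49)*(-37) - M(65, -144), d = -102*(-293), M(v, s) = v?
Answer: 205419/7 ≈ 29346.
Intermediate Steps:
d = 29886
p = 3783/7 (p = ((-55 - 49)*(-37) - 1*65)/7 = (-104*(-37) - 65)/7 = (3848 - 65)/7 = (⅐)*3783 = 3783/7 ≈ 540.43)
d - p = 29886 - 1*3783/7 = 29886 - 3783/7 = 205419/7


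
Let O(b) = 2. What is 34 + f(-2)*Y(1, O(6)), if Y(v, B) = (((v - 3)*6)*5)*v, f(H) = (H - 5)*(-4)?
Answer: -1646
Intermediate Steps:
f(H) = 20 - 4*H (f(H) = (-5 + H)*(-4) = 20 - 4*H)
Y(v, B) = v*(-90 + 30*v) (Y(v, B) = (((-3 + v)*6)*5)*v = ((-18 + 6*v)*5)*v = (-90 + 30*v)*v = v*(-90 + 30*v))
34 + f(-2)*Y(1, O(6)) = 34 + (20 - 4*(-2))*(30*1*(-3 + 1)) = 34 + (20 + 8)*(30*1*(-2)) = 34 + 28*(-60) = 34 - 1680 = -1646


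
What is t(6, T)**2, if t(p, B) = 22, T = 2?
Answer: 484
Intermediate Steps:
t(6, T)**2 = 22**2 = 484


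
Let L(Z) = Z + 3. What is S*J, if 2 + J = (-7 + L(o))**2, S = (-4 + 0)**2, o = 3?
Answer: -16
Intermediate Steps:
L(Z) = 3 + Z
S = 16 (S = (-4)**2 = 16)
J = -1 (J = -2 + (-7 + (3 + 3))**2 = -2 + (-7 + 6)**2 = -2 + (-1)**2 = -2 + 1 = -1)
S*J = 16*(-1) = -16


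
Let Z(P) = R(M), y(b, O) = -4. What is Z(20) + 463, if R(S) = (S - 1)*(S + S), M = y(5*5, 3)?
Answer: 503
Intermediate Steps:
M = -4
R(S) = 2*S*(-1 + S) (R(S) = (-1 + S)*(2*S) = 2*S*(-1 + S))
Z(P) = 40 (Z(P) = 2*(-4)*(-1 - 4) = 2*(-4)*(-5) = 40)
Z(20) + 463 = 40 + 463 = 503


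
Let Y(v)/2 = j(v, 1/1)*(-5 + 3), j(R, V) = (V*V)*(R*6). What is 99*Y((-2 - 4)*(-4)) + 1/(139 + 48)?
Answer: -10663487/187 ≈ -57024.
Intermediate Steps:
j(R, V) = 6*R*V**2 (j(R, V) = V**2*(6*R) = 6*R*V**2)
Y(v) = -24*v (Y(v) = 2*((6*v*(1/1)**2)*(-5 + 3)) = 2*((6*v*1**2)*(-2)) = 2*((6*v*1)*(-2)) = 2*((6*v)*(-2)) = 2*(-12*v) = -24*v)
99*Y((-2 - 4)*(-4)) + 1/(139 + 48) = 99*(-24*(-2 - 4)*(-4)) + 1/(139 + 48) = 99*(-(-144)*(-4)) + 1/187 = 99*(-24*24) + 1/187 = 99*(-576) + 1/187 = -57024 + 1/187 = -10663487/187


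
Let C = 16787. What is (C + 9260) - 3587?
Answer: 22460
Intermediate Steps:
(C + 9260) - 3587 = (16787 + 9260) - 3587 = 26047 - 3587 = 22460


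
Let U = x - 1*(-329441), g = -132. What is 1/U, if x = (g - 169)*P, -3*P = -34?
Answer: 3/978089 ≈ 3.0672e-6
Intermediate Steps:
P = 34/3 (P = -⅓*(-34) = 34/3 ≈ 11.333)
x = -10234/3 (x = (-132 - 169)*(34/3) = -301*34/3 = -10234/3 ≈ -3411.3)
U = 978089/3 (U = -10234/3 - 1*(-329441) = -10234/3 + 329441 = 978089/3 ≈ 3.2603e+5)
1/U = 1/(978089/3) = 3/978089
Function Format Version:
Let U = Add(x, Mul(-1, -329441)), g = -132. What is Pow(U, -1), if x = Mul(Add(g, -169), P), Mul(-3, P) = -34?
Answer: Rational(3, 978089) ≈ 3.0672e-6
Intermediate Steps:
P = Rational(34, 3) (P = Mul(Rational(-1, 3), -34) = Rational(34, 3) ≈ 11.333)
x = Rational(-10234, 3) (x = Mul(Add(-132, -169), Rational(34, 3)) = Mul(-301, Rational(34, 3)) = Rational(-10234, 3) ≈ -3411.3)
U = Rational(978089, 3) (U = Add(Rational(-10234, 3), Mul(-1, -329441)) = Add(Rational(-10234, 3), 329441) = Rational(978089, 3) ≈ 3.2603e+5)
Pow(U, -1) = Pow(Rational(978089, 3), -1) = Rational(3, 978089)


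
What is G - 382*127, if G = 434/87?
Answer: -4220284/87 ≈ -48509.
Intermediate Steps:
G = 434/87 (G = 434*(1/87) = 434/87 ≈ 4.9885)
G - 382*127 = 434/87 - 382*127 = 434/87 - 48514 = -4220284/87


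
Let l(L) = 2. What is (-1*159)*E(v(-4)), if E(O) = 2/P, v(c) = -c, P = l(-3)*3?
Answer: -53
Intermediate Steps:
P = 6 (P = 2*3 = 6)
E(O) = 1/3 (E(O) = 2/6 = 2*(1/6) = 1/3)
(-1*159)*E(v(-4)) = -1*159*(1/3) = -159*1/3 = -53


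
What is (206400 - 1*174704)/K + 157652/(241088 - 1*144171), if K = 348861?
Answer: 58070515604/33810561537 ≈ 1.7175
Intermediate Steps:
(206400 - 1*174704)/K + 157652/(241088 - 1*144171) = (206400 - 1*174704)/348861 + 157652/(241088 - 1*144171) = (206400 - 174704)*(1/348861) + 157652/(241088 - 144171) = 31696*(1/348861) + 157652/96917 = 31696/348861 + 157652*(1/96917) = 31696/348861 + 157652/96917 = 58070515604/33810561537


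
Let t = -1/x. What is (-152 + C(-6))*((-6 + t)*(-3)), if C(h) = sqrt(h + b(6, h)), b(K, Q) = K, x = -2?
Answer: -2508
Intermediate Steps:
C(h) = sqrt(6 + h) (C(h) = sqrt(h + 6) = sqrt(6 + h))
t = 1/2 (t = -1/(-2) = -1*(-1/2) = 1/2 ≈ 0.50000)
(-152 + C(-6))*((-6 + t)*(-3)) = (-152 + sqrt(6 - 6))*((-6 + 1/2)*(-3)) = (-152 + sqrt(0))*(-11/2*(-3)) = (-152 + 0)*(33/2) = -152*33/2 = -2508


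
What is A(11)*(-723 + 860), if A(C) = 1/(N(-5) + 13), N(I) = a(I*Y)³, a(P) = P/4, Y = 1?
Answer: 8768/707 ≈ 12.402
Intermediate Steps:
a(P) = P/4 (a(P) = P*(¼) = P/4)
N(I) = I³/64 (N(I) = ((I*1)/4)³ = (I/4)³ = I³/64)
A(C) = 64/707 (A(C) = 1/((1/64)*(-5)³ + 13) = 1/((1/64)*(-125) + 13) = 1/(-125/64 + 13) = 1/(707/64) = 64/707)
A(11)*(-723 + 860) = 64*(-723 + 860)/707 = (64/707)*137 = 8768/707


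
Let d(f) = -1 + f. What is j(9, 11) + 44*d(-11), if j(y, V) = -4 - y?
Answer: -541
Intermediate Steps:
j(9, 11) + 44*d(-11) = (-4 - 1*9) + 44*(-1 - 11) = (-4 - 9) + 44*(-12) = -13 - 528 = -541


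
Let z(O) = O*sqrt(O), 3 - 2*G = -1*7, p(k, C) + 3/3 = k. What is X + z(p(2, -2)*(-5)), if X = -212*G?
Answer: -1060 - 5*I*sqrt(5) ≈ -1060.0 - 11.18*I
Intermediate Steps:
p(k, C) = -1 + k
G = 5 (G = 3/2 - (-1)*7/2 = 3/2 - 1/2*(-7) = 3/2 + 7/2 = 5)
z(O) = O**(3/2)
X = -1060 (X = -212*5 = -1060)
X + z(p(2, -2)*(-5)) = -1060 + ((-1 + 2)*(-5))**(3/2) = -1060 + (1*(-5))**(3/2) = -1060 + (-5)**(3/2) = -1060 - 5*I*sqrt(5)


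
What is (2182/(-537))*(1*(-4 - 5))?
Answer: 6546/179 ≈ 36.570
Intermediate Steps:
(2182/(-537))*(1*(-4 - 5)) = (2182*(-1/537))*(1*(-9)) = -2182/537*(-9) = 6546/179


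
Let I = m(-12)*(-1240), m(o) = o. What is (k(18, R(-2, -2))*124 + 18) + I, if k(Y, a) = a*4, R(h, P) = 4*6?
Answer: 26802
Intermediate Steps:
R(h, P) = 24
k(Y, a) = 4*a
I = 14880 (I = -12*(-1240) = 14880)
(k(18, R(-2, -2))*124 + 18) + I = ((4*24)*124 + 18) + 14880 = (96*124 + 18) + 14880 = (11904 + 18) + 14880 = 11922 + 14880 = 26802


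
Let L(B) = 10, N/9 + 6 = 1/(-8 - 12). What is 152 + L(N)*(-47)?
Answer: -318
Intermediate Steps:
N = -1089/20 (N = -54 + 9/(-8 - 12) = -54 + 9/(-20) = -54 + 9*(-1/20) = -54 - 9/20 = -1089/20 ≈ -54.450)
152 + L(N)*(-47) = 152 + 10*(-47) = 152 - 470 = -318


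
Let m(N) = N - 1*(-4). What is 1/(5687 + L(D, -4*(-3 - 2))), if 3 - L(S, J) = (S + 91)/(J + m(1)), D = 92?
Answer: 25/142067 ≈ 0.00017597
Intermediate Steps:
m(N) = 4 + N (m(N) = N + 4 = 4 + N)
L(S, J) = 3 - (91 + S)/(5 + J) (L(S, J) = 3 - (S + 91)/(J + (4 + 1)) = 3 - (91 + S)/(J + 5) = 3 - (91 + S)/(5 + J))
1/(5687 + L(D, -4*(-3 - 2))) = 1/(5687 + (-76 - 1*92 + 3*(-4*(-3 - 2)))/(5 - 4*(-3 - 2))) = 1/(5687 + (-76 - 92 + 3*(-4*(-5)))/(5 - 4*(-5))) = 1/(5687 + (-76 - 92 + 3*20)/(5 + 20)) = 1/(5687 + (-76 - 92 + 60)/25) = 1/(5687 + (1/25)*(-108)) = 1/(5687 - 108/25) = 1/(142067/25) = 25/142067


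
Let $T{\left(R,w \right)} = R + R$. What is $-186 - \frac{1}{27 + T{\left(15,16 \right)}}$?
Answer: $- \frac{10603}{57} \approx -186.02$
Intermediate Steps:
$T{\left(R,w \right)} = 2 R$
$-186 - \frac{1}{27 + T{\left(15,16 \right)}} = -186 - \frac{1}{27 + 2 \cdot 15} = -186 - \frac{1}{27 + 30} = -186 - \frac{1}{57} = - \frac{10603}{57}$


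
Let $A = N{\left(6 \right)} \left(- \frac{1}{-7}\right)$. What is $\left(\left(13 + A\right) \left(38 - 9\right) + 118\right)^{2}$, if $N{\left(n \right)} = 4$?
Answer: $\frac{12823561}{49} \approx 2.6171 \cdot 10^{5}$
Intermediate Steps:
$A = \frac{4}{7}$ ($A = 4 \left(- \frac{1}{-7}\right) = 4 \left(\left(-1\right) \left(- \frac{1}{7}\right)\right) = 4 \cdot \frac{1}{7} = \frac{4}{7} \approx 0.57143$)
$\left(\left(13 + A\right) \left(38 - 9\right) + 118\right)^{2} = \left(\left(13 + \frac{4}{7}\right) \left(38 - 9\right) + 118\right)^{2} = \left(\frac{95}{7} \cdot 29 + 118\right)^{2} = \left(\frac{2755}{7} + 118\right)^{2} = \left(\frac{3581}{7}\right)^{2} = \frac{12823561}{49}$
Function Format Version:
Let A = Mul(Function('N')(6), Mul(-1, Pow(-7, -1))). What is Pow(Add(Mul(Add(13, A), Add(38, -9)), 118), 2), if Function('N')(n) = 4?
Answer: Rational(12823561, 49) ≈ 2.6171e+5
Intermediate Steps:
A = Rational(4, 7) (A = Mul(4, Mul(-1, Pow(-7, -1))) = Mul(4, Mul(-1, Rational(-1, 7))) = Mul(4, Rational(1, 7)) = Rational(4, 7) ≈ 0.57143)
Pow(Add(Mul(Add(13, A), Add(38, -9)), 118), 2) = Pow(Add(Mul(Add(13, Rational(4, 7)), Add(38, -9)), 118), 2) = Pow(Add(Mul(Rational(95, 7), 29), 118), 2) = Pow(Add(Rational(2755, 7), 118), 2) = Pow(Rational(3581, 7), 2) = Rational(12823561, 49)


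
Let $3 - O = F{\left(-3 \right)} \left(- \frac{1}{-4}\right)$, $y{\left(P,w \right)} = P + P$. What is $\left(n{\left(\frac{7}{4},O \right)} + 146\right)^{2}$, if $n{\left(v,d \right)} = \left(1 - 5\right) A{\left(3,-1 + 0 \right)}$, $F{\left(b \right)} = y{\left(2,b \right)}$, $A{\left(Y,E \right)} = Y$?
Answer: $17956$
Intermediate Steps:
$y{\left(P,w \right)} = 2 P$
$F{\left(b \right)} = 4$ ($F{\left(b \right)} = 2 \cdot 2 = 4$)
$O = 2$ ($O = 3 - 4 \left(- \frac{1}{-4}\right) = 3 - 4 \left(\left(-1\right) \left(- \frac{1}{4}\right)\right) = 3 - 4 \cdot \frac{1}{4} = 3 - 1 = 2$)
$n{\left(v,d \right)} = -12$ ($n{\left(v,d \right)} = \left(1 - 5\right) 3 = \left(-4\right) 3 = -12$)
$\left(n{\left(\frac{7}{4},O \right)} + 146\right)^{2} = \left(-12 + 146\right)^{2} = 134^{2} = 17956$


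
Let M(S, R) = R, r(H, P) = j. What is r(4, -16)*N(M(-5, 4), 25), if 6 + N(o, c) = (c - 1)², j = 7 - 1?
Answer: 3420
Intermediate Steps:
j = 6
r(H, P) = 6
N(o, c) = -6 + (-1 + c)² (N(o, c) = -6 + (c - 1)² = -6 + (-1 + c)²)
r(4, -16)*N(M(-5, 4), 25) = 6*(-6 + (-1 + 25)²) = 6*(-6 + 24²) = 6*(-6 + 576) = 6*570 = 3420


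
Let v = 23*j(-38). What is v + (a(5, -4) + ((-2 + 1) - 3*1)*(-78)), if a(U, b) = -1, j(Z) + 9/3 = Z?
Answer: -632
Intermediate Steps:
j(Z) = -3 + Z
v = -943 (v = 23*(-3 - 38) = 23*(-41) = -943)
v + (a(5, -4) + ((-2 + 1) - 3*1)*(-78)) = -943 + (-1 + ((-2 + 1) - 3*1)*(-78)) = -943 + (-1 + (-1 - 3)*(-78)) = -943 + (-1 - 4*(-78)) = -943 + (-1 + 312) = -943 + 311 = -632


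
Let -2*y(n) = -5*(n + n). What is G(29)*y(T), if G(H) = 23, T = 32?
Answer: 3680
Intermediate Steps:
y(n) = 5*n (y(n) = -(-5)*(n + n)/2 = -(-5)*2*n/2 = -(-5)*n = 5*n)
G(29)*y(T) = 23*(5*32) = 23*160 = 3680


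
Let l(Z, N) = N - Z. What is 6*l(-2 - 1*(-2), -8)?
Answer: -48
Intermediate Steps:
6*l(-2 - 1*(-2), -8) = 6*(-8 - (-2 - 1*(-2))) = 6*(-8 - (-2 + 2)) = 6*(-8 - 1*0) = 6*(-8 + 0) = 6*(-8) = -48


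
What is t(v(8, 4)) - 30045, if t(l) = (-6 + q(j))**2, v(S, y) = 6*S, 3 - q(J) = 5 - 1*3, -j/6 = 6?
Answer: -30020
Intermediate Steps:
j = -36 (j = -6*6 = -36)
q(J) = 1 (q(J) = 3 - (5 - 1*3) = 3 - (5 - 3) = 3 - 1*2 = 3 - 2 = 1)
t(l) = 25 (t(l) = (-6 + 1)**2 = (-5)**2 = 25)
t(v(8, 4)) - 30045 = 25 - 30045 = -30020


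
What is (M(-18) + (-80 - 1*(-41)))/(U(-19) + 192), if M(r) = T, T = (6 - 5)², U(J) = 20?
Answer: -19/106 ≈ -0.17925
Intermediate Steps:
T = 1 (T = 1² = 1)
M(r) = 1
(M(-18) + (-80 - 1*(-41)))/(U(-19) + 192) = (1 + (-80 - 1*(-41)))/(20 + 192) = (1 + (-80 + 41))/212 = (1 - 39)*(1/212) = -38*1/212 = -19/106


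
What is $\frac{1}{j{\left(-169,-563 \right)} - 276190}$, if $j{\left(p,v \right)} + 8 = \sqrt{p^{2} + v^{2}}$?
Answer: $- \frac{138099}{38142494837} - \frac{\sqrt{345530}}{76284989674} \approx -3.6283 \cdot 10^{-6}$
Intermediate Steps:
$j{\left(p,v \right)} = -8 + \sqrt{p^{2} + v^{2}}$
$\frac{1}{j{\left(-169,-563 \right)} - 276190} = \frac{1}{\left(-8 + \sqrt{\left(-169\right)^{2} + \left(-563\right)^{2}}\right) - 276190} = \frac{1}{\left(-8 + \sqrt{28561 + 316969}\right) - 276190} = \frac{1}{\left(-8 + \sqrt{345530}\right) - 276190} = \frac{1}{-276198 + \sqrt{345530}}$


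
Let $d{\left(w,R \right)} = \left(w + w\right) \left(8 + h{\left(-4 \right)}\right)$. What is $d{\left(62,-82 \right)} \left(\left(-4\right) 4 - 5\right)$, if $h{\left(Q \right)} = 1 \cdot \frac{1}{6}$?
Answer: $-21266$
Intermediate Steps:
$h{\left(Q \right)} = \frac{1}{6}$ ($h{\left(Q \right)} = 1 \cdot \frac{1}{6} = \frac{1}{6}$)
$d{\left(w,R \right)} = \frac{49 w}{3}$ ($d{\left(w,R \right)} = \left(w + w\right) \left(8 + \frac{1}{6}\right) = 2 w \frac{49}{6} = \frac{49 w}{3}$)
$d{\left(62,-82 \right)} \left(\left(-4\right) 4 - 5\right) = \frac{49}{3} \cdot 62 \left(\left(-4\right) 4 - 5\right) = \frac{3038 \left(-16 - 5\right)}{3} = \frac{3038}{3} \left(-21\right) = -21266$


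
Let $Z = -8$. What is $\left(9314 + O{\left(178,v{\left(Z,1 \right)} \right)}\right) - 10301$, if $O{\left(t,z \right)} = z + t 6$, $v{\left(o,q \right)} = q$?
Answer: $82$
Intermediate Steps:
$O{\left(t,z \right)} = z + 6 t$
$\left(9314 + O{\left(178,v{\left(Z,1 \right)} \right)}\right) - 10301 = \left(9314 + \left(1 + 6 \cdot 178\right)\right) - 10301 = \left(9314 + \left(1 + 1068\right)\right) - 10301 = \left(9314 + 1069\right) - 10301 = 10383 - 10301 = 82$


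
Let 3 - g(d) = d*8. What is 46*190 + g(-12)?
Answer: 8839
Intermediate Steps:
g(d) = 3 - 8*d (g(d) = 3 - d*8 = 3 - 8*d)
46*190 + g(-12) = 46*190 + (3 - 8*(-12)) = 8740 + (3 + 96) = 8740 + 99 = 8839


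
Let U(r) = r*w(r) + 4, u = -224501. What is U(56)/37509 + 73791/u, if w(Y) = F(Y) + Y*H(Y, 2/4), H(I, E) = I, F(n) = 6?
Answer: 12244823779/2806936003 ≈ 4.3623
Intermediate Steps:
w(Y) = 6 + Y² (w(Y) = 6 + Y*Y = 6 + Y²)
U(r) = 4 + r*(6 + r²) (U(r) = r*(6 + r²) + 4 = 4 + r*(6 + r²))
U(56)/37509 + 73791/u = (4 + 56*(6 + 56²))/37509 + 73791/(-224501) = (4 + 56*(6 + 3136))*(1/37509) + 73791*(-1/224501) = (4 + 56*3142)*(1/37509) - 73791/224501 = (4 + 175952)*(1/37509) - 73791/224501 = 175956*(1/37509) - 73791/224501 = 58652/12503 - 73791/224501 = 12244823779/2806936003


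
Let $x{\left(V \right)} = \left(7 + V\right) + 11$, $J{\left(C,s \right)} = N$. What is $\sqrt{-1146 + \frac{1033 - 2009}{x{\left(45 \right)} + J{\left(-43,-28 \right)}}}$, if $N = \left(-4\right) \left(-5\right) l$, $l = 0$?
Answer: $\frac{i \sqrt{512218}}{21} \approx 34.081 i$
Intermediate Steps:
$N = 0$ ($N = \left(-4\right) \left(-5\right) 0 = 20 \cdot 0 = 0$)
$J{\left(C,s \right)} = 0$
$x{\left(V \right)} = 18 + V$
$\sqrt{-1146 + \frac{1033 - 2009}{x{\left(45 \right)} + J{\left(-43,-28 \right)}}} = \sqrt{-1146 + \frac{1033 - 2009}{\left(18 + 45\right) + 0}} = \sqrt{-1146 - \frac{976}{63 + 0}} = \sqrt{-1146 - \frac{976}{63}} = \sqrt{- \frac{73174}{63}} = \frac{i \sqrt{512218}}{21}$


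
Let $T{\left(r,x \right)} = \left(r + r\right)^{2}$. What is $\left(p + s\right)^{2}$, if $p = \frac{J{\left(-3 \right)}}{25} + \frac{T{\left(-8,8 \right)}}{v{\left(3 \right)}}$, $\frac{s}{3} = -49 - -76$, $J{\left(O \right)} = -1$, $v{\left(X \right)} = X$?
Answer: $\frac{155550784}{5625} \approx 27653.0$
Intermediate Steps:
$T{\left(r,x \right)} = 4 r^{2}$ ($T{\left(r,x \right)} = \left(2 r\right)^{2} = 4 r^{2}$)
$s = 81$ ($s = 3 \left(-49 - -76\right) = 3 \left(-49 + 76\right) = 3 \cdot 27 = 81$)
$p = \frac{6397}{75}$ ($p = - \frac{1}{25} + \frac{4 \left(-8\right)^{2}}{3} = \left(-1\right) \frac{1}{25} + 4 \cdot 64 \cdot \frac{1}{3} = - \frac{1}{25} + 256 \cdot \frac{1}{3} = - \frac{1}{25} + \frac{256}{3} = \frac{6397}{75} \approx 85.293$)
$\left(p + s\right)^{2} = \left(\frac{6397}{75} + 81\right)^{2} = \left(\frac{12472}{75}\right)^{2} = \frac{155550784}{5625}$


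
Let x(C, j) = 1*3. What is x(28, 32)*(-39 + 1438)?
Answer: 4197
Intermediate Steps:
x(C, j) = 3
x(28, 32)*(-39 + 1438) = 3*(-39 + 1438) = 3*1399 = 4197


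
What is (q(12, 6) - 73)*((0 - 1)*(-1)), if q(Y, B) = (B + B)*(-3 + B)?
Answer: -37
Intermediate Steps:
q(Y, B) = 2*B*(-3 + B) (q(Y, B) = (2*B)*(-3 + B) = 2*B*(-3 + B))
(q(12, 6) - 73)*((0 - 1)*(-1)) = (2*6*(-3 + 6) - 73)*((0 - 1)*(-1)) = (2*6*3 - 73)*(-1*(-1)) = (36 - 73)*1 = -37*1 = -37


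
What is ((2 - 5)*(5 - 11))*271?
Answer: 4878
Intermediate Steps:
((2 - 5)*(5 - 11))*271 = -3*(-6)*271 = 18*271 = 4878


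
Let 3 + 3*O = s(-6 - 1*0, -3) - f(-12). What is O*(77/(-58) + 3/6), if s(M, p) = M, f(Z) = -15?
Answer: -48/29 ≈ -1.6552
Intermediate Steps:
O = 2 (O = -1 + ((-6 - 1*0) - 1*(-15))/3 = -1 + ((-6 + 0) + 15)/3 = -1 + (-6 + 15)/3 = -1 + (⅓)*9 = -1 + 3 = 2)
O*(77/(-58) + 3/6) = 2*(77/(-58) + 3/6) = 2*(77*(-1/58) + 3*(⅙)) = 2*(-77/58 + ½) = 2*(-24/29) = -48/29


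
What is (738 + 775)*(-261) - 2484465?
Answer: -2879358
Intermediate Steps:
(738 + 775)*(-261) - 2484465 = 1513*(-261) - 2484465 = -394893 - 2484465 = -2879358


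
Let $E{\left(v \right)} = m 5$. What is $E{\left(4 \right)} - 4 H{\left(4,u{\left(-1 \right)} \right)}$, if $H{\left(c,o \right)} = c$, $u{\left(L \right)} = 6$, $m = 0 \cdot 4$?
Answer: $-16$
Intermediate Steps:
$m = 0$
$E{\left(v \right)} = 0$ ($E{\left(v \right)} = 0 \cdot 5 = 0$)
$E{\left(4 \right)} - 4 H{\left(4,u{\left(-1 \right)} \right)} = 0 - 16 = -16$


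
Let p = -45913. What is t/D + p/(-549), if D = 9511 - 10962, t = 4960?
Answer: 63896723/796599 ≈ 80.212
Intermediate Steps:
D = -1451
t/D + p/(-549) = 4960/(-1451) - 45913/(-549) = 4960*(-1/1451) - 45913*(-1/549) = -4960/1451 + 45913/549 = 63896723/796599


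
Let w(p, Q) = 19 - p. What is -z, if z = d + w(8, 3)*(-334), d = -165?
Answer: 3839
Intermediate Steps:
z = -3839 (z = -165 + (19 - 1*8)*(-334) = -165 + (19 - 8)*(-334) = -165 + 11*(-334) = -165 - 3674 = -3839)
-z = -1*(-3839) = 3839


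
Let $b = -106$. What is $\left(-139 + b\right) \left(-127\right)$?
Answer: $31115$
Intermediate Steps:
$\left(-139 + b\right) \left(-127\right) = \left(-139 - 106\right) \left(-127\right) = \left(-245\right) \left(-127\right) = 31115$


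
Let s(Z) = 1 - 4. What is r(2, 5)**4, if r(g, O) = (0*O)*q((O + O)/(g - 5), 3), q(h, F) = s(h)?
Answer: 0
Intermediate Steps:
s(Z) = -3
q(h, F) = -3
r(g, O) = 0 (r(g, O) = (0*O)*(-3) = 0*(-3) = 0)
r(2, 5)**4 = 0**4 = 0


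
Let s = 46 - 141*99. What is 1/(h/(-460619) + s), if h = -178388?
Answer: -460619/6408413759 ≈ -7.1877e-5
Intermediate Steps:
s = -13913 (s = 46 - 13959 = -13913)
1/(h/(-460619) + s) = 1/(-178388/(-460619) - 13913) = 1/(-178388*(-1/460619) - 13913) = 1/(178388/460619 - 13913) = 1/(-6408413759/460619) = -460619/6408413759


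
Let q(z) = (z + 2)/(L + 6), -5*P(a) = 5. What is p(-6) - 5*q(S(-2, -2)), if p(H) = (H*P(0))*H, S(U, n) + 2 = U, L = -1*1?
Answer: -34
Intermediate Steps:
P(a) = -1 (P(a) = -⅕*5 = -1)
L = -1
S(U, n) = -2 + U
p(H) = -H² (p(H) = (H*(-1))*H = (-H)*H = -H²)
q(z) = ⅖ + z/5 (q(z) = (z + 2)/(-1 + 6) = (2 + z)/5 = (2 + z)*(⅕) = ⅖ + z/5)
p(-6) - 5*q(S(-2, -2)) = -1*(-6)² - 5*(⅖ + (-2 - 2)/5) = -1*36 - 5*(⅖ + (⅕)*(-4)) = -36 - 5*(⅖ - ⅘) = -36 - 5*(-⅖) = -36 + 2 = -34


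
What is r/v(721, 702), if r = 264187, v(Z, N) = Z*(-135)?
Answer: -37741/13905 ≈ -2.7142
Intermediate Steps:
v(Z, N) = -135*Z
r/v(721, 702) = 264187/((-135*721)) = 264187/(-97335) = 264187*(-1/97335) = -37741/13905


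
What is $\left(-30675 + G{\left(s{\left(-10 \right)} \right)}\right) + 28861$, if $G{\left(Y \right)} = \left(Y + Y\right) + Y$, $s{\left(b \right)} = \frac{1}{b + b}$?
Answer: $- \frac{36283}{20} \approx -1814.2$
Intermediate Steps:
$s{\left(b \right)} = \frac{1}{2 b}$
$G{\left(Y \right)} = 3 Y$ ($G{\left(Y \right)} = 2 Y + Y = 3 Y$)
$\left(-30675 + G{\left(s{\left(-10 \right)} \right)}\right) + 28861 = \left(-30675 + 3 \frac{1}{2 \left(-10\right)}\right) + 28861 = \left(-30675 + 3 \cdot \frac{1}{2} \left(- \frac{1}{10}\right)\right) + 28861 = \left(-30675 + 3 \left(- \frac{1}{20}\right)\right) + 28861 = \left(-30675 - \frac{3}{20}\right) + 28861 = - \frac{613503}{20} + 28861 = - \frac{36283}{20}$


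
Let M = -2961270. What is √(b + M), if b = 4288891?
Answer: √1327621 ≈ 1152.2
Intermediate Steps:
√(b + M) = √(4288891 - 2961270) = √1327621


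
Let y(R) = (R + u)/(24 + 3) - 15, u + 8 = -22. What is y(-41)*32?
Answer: -15232/27 ≈ -564.15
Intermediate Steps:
u = -30 (u = -8 - 22 = -30)
y(R) = -145/9 + R/27 (y(R) = (R - 30)/(24 + 3) - 15 = (-30 + R)/27 - 15 = (-30 + R)*(1/27) - 15 = (-10/9 + R/27) - 15 = -145/9 + R/27)
y(-41)*32 = (-145/9 + (1/27)*(-41))*32 = (-145/9 - 41/27)*32 = -476/27*32 = -15232/27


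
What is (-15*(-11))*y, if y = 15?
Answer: 2475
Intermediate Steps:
(-15*(-11))*y = -15*(-11)*15 = 165*15 = 2475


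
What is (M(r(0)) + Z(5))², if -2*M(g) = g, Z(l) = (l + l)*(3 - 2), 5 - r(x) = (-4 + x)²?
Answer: 961/4 ≈ 240.25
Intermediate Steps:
r(x) = 5 - (-4 + x)²
Z(l) = 2*l (Z(l) = (2*l)*1 = 2*l)
M(g) = -g/2
(M(r(0)) + Z(5))² = (-(5 - (-4 + 0)²)/2 + 2*5)² = (-(5 - 1*(-4)²)/2 + 10)² = (-(5 - 1*16)/2 + 10)² = (-(5 - 16)/2 + 10)² = (-½*(-11) + 10)² = (11/2 + 10)² = (31/2)² = 961/4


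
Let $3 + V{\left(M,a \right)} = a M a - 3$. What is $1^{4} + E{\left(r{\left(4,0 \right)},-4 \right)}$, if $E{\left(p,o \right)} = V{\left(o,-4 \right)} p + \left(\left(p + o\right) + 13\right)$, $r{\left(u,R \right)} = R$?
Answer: $10$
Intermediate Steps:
$V{\left(M,a \right)} = -6 + M a^{2}$ ($V{\left(M,a \right)} = -3 + \left(a M a - 3\right) = -3 + \left(M a a - 3\right) = -3 + \left(M a^{2} - 3\right) = -3 + \left(-3 + M a^{2}\right) = -6 + M a^{2}$)
$E{\left(p,o \right)} = 13 + o + p + p \left(-6 + 16 o\right)$ ($E{\left(p,o \right)} = \left(-6 + o \left(-4\right)^{2}\right) p + \left(\left(p + o\right) + 13\right) = \left(-6 + o 16\right) p + \left(\left(o + p\right) + 13\right) = \left(-6 + 16 o\right) p + \left(13 + o + p\right) = p \left(-6 + 16 o\right) + \left(13 + o + p\right) = 13 + o + p + p \left(-6 + 16 o\right)$)
$1^{4} + E{\left(r{\left(4,0 \right)},-4 \right)} = 1^{4} + \left(13 - 4 - 0 + 16 \left(-4\right) 0\right) = 1 + \left(13 - 4 + 0 + 0\right) = 1 + 9 = 10$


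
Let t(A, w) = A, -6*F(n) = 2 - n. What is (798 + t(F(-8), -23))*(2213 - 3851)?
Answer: -1304394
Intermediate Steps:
F(n) = -⅓ + n/6 (F(n) = -(2 - n)/6 = -⅓ + n/6)
(798 + t(F(-8), -23))*(2213 - 3851) = (798 + (-⅓ + (⅙)*(-8)))*(2213 - 3851) = (798 + (-⅓ - 4/3))*(-1638) = (798 - 5/3)*(-1638) = (2389/3)*(-1638) = -1304394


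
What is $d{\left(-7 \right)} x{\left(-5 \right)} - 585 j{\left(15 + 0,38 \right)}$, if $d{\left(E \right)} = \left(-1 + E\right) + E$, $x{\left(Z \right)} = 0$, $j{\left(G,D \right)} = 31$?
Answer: $-18135$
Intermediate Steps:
$d{\left(E \right)} = -1 + 2 E$
$d{\left(-7 \right)} x{\left(-5 \right)} - 585 j{\left(15 + 0,38 \right)} = \left(-1 + 2 \left(-7\right)\right) 0 - 18135 = \left(-1 - 14\right) 0 - 18135 = \left(-15\right) 0 - 18135 = 0 - 18135 = -18135$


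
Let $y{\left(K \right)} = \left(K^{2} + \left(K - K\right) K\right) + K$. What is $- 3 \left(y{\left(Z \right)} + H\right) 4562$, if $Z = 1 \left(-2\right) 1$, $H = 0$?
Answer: $-27372$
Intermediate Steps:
$Z = -2$ ($Z = \left(-2\right) 1 = -2$)
$y{\left(K \right)} = K + K^{2}$ ($y{\left(K \right)} = \left(K^{2} + 0 K\right) + K = \left(K^{2} + 0\right) + K = K^{2} + K = K + K^{2}$)
$- 3 \left(y{\left(Z \right)} + H\right) 4562 = - 3 \left(- 2 \left(1 - 2\right) + 0\right) 4562 = - 3 \left(\left(-2\right) \left(-1\right) + 0\right) 4562 = - 3 \left(2 + 0\right) 4562 = \left(-3\right) 2 \cdot 4562 = \left(-6\right) 4562 = -27372$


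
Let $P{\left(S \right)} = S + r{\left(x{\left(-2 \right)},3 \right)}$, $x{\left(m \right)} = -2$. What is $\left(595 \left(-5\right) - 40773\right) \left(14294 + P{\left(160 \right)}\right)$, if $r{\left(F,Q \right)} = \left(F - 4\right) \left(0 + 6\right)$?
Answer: $-630758664$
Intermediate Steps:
$r{\left(F,Q \right)} = -24 + 6 F$ ($r{\left(F,Q \right)} = \left(-4 + F\right) 6 = -24 + 6 F$)
$P{\left(S \right)} = -36 + S$ ($P{\left(S \right)} = S + \left(-24 + 6 \left(-2\right)\right) = S - 36 = -36 + S$)
$\left(595 \left(-5\right) - 40773\right) \left(14294 + P{\left(160 \right)}\right) = \left(595 \left(-5\right) - 40773\right) \left(14294 + \left(-36 + 160\right)\right) = \left(-2975 - 40773\right) \left(14294 + 124\right) = \left(-43748\right) 14418 = -630758664$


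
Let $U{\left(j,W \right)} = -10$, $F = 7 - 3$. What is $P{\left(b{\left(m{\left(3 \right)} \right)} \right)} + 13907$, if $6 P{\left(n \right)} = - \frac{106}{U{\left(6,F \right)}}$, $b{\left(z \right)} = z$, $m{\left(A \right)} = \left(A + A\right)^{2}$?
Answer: $\frac{417263}{30} \approx 13909.0$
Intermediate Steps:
$m{\left(A \right)} = 4 A^{2}$ ($m{\left(A \right)} = \left(2 A\right)^{2} = 4 A^{2}$)
$F = 4$ ($F = 7 - 3 = 4$)
$P{\left(n \right)} = \frac{53}{30}$ ($P{\left(n \right)} = \frac{\left(-106\right) \frac{1}{-10}}{6} = \frac{\left(-106\right) \left(- \frac{1}{10}\right)}{6} = \frac{1}{6} \cdot \frac{53}{5} = \frac{53}{30}$)
$P{\left(b{\left(m{\left(3 \right)} \right)} \right)} + 13907 = \frac{53}{30} + 13907 = \frac{417263}{30}$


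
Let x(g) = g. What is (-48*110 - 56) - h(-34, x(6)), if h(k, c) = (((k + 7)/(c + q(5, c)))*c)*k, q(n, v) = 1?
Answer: -42860/7 ≈ -6122.9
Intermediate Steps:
h(k, c) = c*k*(7 + k)/(1 + c) (h(k, c) = (((k + 7)/(c + 1))*c)*k = (((7 + k)/(1 + c))*c)*k = (c*(7 + k)/(1 + c))*k = c*k*(7 + k)/(1 + c))
(-48*110 - 56) - h(-34, x(6)) = (-48*110 - 56) - 6*(-34)*(7 - 34)/(1 + 6) = (-5280 - 56) - 6*(-34)*(-27)/7 = -5336 - 6*(-34)*(-27)/7 = -5336 - 1*5508/7 = -5336 - 5508/7 = -42860/7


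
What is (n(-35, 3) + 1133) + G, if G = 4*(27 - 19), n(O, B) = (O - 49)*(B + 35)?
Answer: -2027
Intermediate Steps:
n(O, B) = (-49 + O)*(35 + B)
G = 32 (G = 4*8 = 32)
(n(-35, 3) + 1133) + G = ((-1715 - 49*3 + 35*(-35) + 3*(-35)) + 1133) + 32 = ((-1715 - 147 - 1225 - 105) + 1133) + 32 = (-3192 + 1133) + 32 = -2059 + 32 = -2027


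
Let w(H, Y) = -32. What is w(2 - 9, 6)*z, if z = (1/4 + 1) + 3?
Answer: -136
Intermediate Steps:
z = 17/4 (z = (1/4 + 1) + 3 = 5/4 + 3 = 17/4 ≈ 4.2500)
w(2 - 9, 6)*z = -32*17/4 = -136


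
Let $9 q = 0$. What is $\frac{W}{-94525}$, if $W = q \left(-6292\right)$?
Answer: $0$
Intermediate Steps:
$q = 0$ ($q = \frac{1}{9} \cdot 0 = 0$)
$W = 0$ ($W = 0 \left(-6292\right) = 0$)
$\frac{W}{-94525} = \frac{0}{-94525} = 0 \left(- \frac{1}{94525}\right) = 0$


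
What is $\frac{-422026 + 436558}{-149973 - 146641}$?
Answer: $- \frac{7266}{148307} \approx -0.048993$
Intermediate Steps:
$\frac{-422026 + 436558}{-149973 - 146641} = \frac{14532}{-296614} = 14532 \left(- \frac{1}{296614}\right) = - \frac{7266}{148307}$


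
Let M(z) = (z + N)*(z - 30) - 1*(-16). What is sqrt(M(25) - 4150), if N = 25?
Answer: 4*I*sqrt(274) ≈ 66.212*I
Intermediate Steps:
M(z) = 16 + (-30 + z)*(25 + z) (M(z) = (z + 25)*(z - 30) - 1*(-16) = (25 + z)*(-30 + z) + 16 = (-30 + z)*(25 + z) + 16 = 16 + (-30 + z)*(25 + z))
sqrt(M(25) - 4150) = sqrt((-734 + 25**2 - 5*25) - 4150) = sqrt((-734 + 625 - 125) - 4150) = sqrt(-234 - 4150) = sqrt(-4384) = 4*I*sqrt(274)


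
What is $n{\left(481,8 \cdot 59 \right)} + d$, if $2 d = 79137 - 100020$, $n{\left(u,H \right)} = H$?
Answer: $- \frac{19939}{2} \approx -9969.5$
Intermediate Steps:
$d = - \frac{20883}{2}$ ($d = \frac{79137 - 100020}{2} = \frac{1}{2} \left(-20883\right) = - \frac{20883}{2} \approx -10442.0$)
$n{\left(481,8 \cdot 59 \right)} + d = 8 \cdot 59 - \frac{20883}{2} = 472 - \frac{20883}{2} = - \frac{19939}{2}$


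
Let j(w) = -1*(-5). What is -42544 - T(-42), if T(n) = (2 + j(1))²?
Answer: -42593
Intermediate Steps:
j(w) = 5
T(n) = 49 (T(n) = (2 + 5)² = 7² = 49)
-42544 - T(-42) = -42544 - 1*49 = -42544 - 49 = -42593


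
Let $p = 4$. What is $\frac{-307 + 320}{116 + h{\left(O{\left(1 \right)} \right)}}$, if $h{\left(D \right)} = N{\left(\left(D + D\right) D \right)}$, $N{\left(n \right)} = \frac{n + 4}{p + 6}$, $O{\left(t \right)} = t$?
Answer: $\frac{65}{583} \approx 0.11149$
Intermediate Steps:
$N{\left(n \right)} = \frac{2}{5} + \frac{n}{10}$ ($N{\left(n \right)} = \frac{n + 4}{4 + 6} = \frac{4 + n}{10} = \left(4 + n\right) \frac{1}{10} = \frac{2}{5} + \frac{n}{10}$)
$h{\left(D \right)} = \frac{2}{5} + \frac{D^{2}}{5}$ ($h{\left(D \right)} = \frac{2}{5} + \frac{\left(D + D\right) D}{10} = \frac{2}{5} + \frac{2 D D}{10} = \frac{2}{5} + \frac{2 D^{2}}{10} = \frac{2}{5} + \frac{D^{2}}{5}$)
$\frac{-307 + 320}{116 + h{\left(O{\left(1 \right)} \right)}} = \frac{-307 + 320}{116 + \left(\frac{2}{5} + \frac{1^{2}}{5}\right)} = \frac{13}{116 + \left(\frac{2}{5} + \frac{1}{5} \cdot 1\right)} = \frac{13}{116 + \left(\frac{2}{5} + \frac{1}{5}\right)} = \frac{13}{116 + \frac{3}{5}} = \frac{13}{\frac{583}{5}} = 13 \cdot \frac{5}{583} = \frac{65}{583}$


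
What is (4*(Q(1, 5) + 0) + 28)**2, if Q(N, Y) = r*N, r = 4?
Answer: 1936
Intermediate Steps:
Q(N, Y) = 4*N
(4*(Q(1, 5) + 0) + 28)**2 = (4*(4*1 + 0) + 28)**2 = (4*(4 + 0) + 28)**2 = (4*4 + 28)**2 = (16 + 28)**2 = 44**2 = 1936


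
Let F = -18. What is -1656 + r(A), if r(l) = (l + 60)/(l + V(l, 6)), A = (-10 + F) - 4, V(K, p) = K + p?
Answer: -48038/29 ≈ -1656.5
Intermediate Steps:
A = -32 (A = (-10 - 18) - 4 = -28 - 4 = -32)
r(l) = (60 + l)/(6 + 2*l) (r(l) = (l + 60)/(l + (l + 6)) = (60 + l)/(l + (6 + l)) = (60 + l)/(6 + 2*l))
-1656 + r(A) = -1656 + (60 - 32)/(2*(3 - 32)) = -1656 + (1/2)*28/(-29) = -1656 + (1/2)*(-1/29)*28 = -1656 - 14/29 = -48038/29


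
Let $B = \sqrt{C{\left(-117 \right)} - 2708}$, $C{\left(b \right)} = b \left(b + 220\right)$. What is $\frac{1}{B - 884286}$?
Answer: $- \frac{884286}{781961744555} - \frac{i \sqrt{14759}}{781961744555} \approx -1.1309 \cdot 10^{-6} - 1.5536 \cdot 10^{-10} i$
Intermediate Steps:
$C{\left(b \right)} = b \left(220 + b\right)$
$B = i \sqrt{14759}$ ($B = \sqrt{- 117 \left(220 - 117\right) - 2708} = \sqrt{\left(-117\right) 103 - 2708} = \sqrt{-12051 - 2708} = \sqrt{-14759} = i \sqrt{14759} \approx 121.49 i$)
$\frac{1}{B - 884286} = \frac{1}{i \sqrt{14759} - 884286} = \frac{1}{-884286 + i \sqrt{14759}}$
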